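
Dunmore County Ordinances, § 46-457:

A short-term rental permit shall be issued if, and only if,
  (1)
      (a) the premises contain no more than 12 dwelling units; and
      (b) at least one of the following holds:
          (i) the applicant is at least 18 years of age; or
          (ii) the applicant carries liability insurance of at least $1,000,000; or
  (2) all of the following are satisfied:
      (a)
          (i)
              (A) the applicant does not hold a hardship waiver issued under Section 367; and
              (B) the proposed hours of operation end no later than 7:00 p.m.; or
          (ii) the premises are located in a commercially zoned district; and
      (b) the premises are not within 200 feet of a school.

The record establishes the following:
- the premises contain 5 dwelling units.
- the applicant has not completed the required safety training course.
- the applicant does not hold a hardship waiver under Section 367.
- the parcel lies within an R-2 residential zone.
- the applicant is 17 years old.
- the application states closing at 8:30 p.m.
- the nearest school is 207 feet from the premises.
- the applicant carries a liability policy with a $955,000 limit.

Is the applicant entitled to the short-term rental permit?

No — denied.

(a) ≤ 12 units — met.
(i) age ≥ 18 — not met.
(ii) insurance ≥ $1,000,000 — fails.
So (b) is not satisfied (F OR F).
So (1) is not satisfied (T AND F).
(A) not (hardship waiver) — satisfied.
(B) closes by 7 p.m. — not satisfied.
So (i) is not satisfied (T AND F).
(ii) commercially zoned — fails.
So (a) is not satisfied (F OR F).
(b) ≥200 ft from school — satisfied.
(2): F AND T → false.
Overall = F OR F = false.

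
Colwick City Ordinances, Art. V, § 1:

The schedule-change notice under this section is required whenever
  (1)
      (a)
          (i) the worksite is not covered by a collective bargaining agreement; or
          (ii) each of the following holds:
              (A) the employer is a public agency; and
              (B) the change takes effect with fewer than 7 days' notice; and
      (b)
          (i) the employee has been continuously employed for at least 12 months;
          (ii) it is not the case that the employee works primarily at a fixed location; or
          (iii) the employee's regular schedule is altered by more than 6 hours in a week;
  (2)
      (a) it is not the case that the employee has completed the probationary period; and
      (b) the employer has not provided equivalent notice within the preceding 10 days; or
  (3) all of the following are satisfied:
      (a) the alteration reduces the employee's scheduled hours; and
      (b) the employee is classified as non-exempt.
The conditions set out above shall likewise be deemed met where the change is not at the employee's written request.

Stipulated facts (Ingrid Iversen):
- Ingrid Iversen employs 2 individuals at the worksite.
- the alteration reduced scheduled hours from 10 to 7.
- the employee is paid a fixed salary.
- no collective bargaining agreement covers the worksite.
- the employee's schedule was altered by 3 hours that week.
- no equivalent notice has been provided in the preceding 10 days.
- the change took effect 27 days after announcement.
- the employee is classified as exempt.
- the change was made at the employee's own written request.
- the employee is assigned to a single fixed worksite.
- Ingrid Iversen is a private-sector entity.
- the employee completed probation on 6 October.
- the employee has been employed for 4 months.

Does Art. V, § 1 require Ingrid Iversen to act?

No — not required.

(i) no CBA — satisfied.
(A) public agency — fails.
(B) < 7 days' notice — fails.
(ii) = F AND F = false.
(a): T OR F → true.
(i) tenure ≥ 12 mo. — not satisfied.
(ii) not (fixed location) — not met.
(iii) schedule shift > 6h — not met.
(b) = F OR F OR F = false.
(1): T AND F → false.
(a) not (past probation) — fails.
(b) no recent notice — satisfied.
(2) = F AND T = false.
(a) hours reduced — met.
(b) non-exempt — fails.
So (3) is not satisfied (T AND F).
Overall: F OR F OR F → false.
Exception (not employee-requested) — not satisfied.
Result: main false OR exception false → false.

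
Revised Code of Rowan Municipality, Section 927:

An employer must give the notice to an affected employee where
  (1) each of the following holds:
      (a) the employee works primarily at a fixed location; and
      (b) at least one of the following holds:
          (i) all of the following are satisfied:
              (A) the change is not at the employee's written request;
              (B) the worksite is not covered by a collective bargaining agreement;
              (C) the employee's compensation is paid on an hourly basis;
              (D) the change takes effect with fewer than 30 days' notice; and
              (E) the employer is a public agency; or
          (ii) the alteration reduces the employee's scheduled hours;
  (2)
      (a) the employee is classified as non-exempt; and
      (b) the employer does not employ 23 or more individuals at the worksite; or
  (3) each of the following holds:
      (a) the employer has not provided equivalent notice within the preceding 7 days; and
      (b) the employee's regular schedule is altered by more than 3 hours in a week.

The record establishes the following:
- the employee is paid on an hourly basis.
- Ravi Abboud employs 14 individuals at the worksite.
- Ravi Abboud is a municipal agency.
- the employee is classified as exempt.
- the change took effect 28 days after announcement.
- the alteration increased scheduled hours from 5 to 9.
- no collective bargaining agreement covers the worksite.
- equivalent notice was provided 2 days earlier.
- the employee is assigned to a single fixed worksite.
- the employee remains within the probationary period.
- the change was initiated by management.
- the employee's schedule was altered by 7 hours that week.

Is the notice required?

(a) fixed location — met.
(A) not employee-requested — met.
(B) no CBA — satisfied.
(C) hourly-paid — met.
(D) < 30 days' notice — holds.
(E) public agency — satisfied.
So (i) is satisfied (T AND T AND T AND T AND T).
(ii) hours reduced — fails.
(b) = T OR F = true.
So (1) is satisfied (T AND T).
(a) non-exempt — fails.
(b) not (≥ 23 at site) — holds.
So (2) is not satisfied (F AND T).
(a) no recent notice — fails.
(b) schedule shift > 3h — holds.
(3): F AND T → false.
Overall: T OR F OR F → true.

Yes — required.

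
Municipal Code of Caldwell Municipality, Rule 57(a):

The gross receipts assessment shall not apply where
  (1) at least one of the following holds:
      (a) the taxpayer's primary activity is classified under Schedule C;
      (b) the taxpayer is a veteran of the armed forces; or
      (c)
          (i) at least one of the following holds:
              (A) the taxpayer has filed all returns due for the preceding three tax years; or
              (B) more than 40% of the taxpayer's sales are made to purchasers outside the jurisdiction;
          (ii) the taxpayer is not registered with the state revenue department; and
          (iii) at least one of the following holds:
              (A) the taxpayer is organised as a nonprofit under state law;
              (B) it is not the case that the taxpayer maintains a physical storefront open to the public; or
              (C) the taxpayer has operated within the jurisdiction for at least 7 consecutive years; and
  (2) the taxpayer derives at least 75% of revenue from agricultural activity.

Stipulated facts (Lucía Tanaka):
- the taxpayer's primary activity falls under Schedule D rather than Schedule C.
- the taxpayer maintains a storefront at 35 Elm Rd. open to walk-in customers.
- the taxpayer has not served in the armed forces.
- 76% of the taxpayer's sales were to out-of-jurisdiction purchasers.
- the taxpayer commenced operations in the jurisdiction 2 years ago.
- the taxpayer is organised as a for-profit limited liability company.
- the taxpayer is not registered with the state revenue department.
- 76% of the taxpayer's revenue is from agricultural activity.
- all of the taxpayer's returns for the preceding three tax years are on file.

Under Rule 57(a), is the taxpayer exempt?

No — not exempt.

(a) Schedule C activity — not met.
(b) veteran — not satisfied.
(A) returns current — satisfied.
(B) >40% out-of-jur. sales — satisfied.
So (i) is satisfied (T OR T).
(ii) not (state-registered) — met.
(A) nonprofit — not satisfied.
(B) not (has storefront) — not met.
(C) ≥ 7 yrs in jurisdiction — not satisfied.
(iii): F OR F OR F → false.
(c) = T AND T AND F = false.
So (1) is not satisfied (F OR F OR F).
(2) ≥75% agricultural — holds.
Overall: F AND T → false.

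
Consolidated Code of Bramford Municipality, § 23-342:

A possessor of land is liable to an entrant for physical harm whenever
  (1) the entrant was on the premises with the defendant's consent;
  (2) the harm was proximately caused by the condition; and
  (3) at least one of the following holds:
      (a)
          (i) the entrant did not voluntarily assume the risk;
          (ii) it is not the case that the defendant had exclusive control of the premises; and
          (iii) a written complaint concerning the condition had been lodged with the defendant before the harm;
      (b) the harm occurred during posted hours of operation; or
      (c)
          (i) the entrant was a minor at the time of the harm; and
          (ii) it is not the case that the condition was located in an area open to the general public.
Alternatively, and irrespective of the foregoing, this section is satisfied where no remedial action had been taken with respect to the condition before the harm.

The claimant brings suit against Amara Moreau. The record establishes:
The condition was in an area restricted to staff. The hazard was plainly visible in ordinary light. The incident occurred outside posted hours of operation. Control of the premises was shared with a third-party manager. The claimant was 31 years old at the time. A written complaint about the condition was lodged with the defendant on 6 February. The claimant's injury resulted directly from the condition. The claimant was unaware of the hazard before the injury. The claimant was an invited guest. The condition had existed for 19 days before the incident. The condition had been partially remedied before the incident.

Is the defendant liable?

Yes — liable.

(1) consent to enter — holds.
(2) proximate cause — satisfied.
(i) no assumed risk — met.
(ii) not (exclusive control) — holds.
(iii) complaint lodged — met.
(a): T AND T AND T → true.
(b) during posted hours — not satisfied.
(i) entrant a minor — not met.
(ii) not (public area) — holds.
So (c) is not satisfied (F AND T).
(3) = T OR F OR F = true.
Overall = T AND T AND T = true.
Exception (no remedial action) — not satisfied.
Result: main true OR exception false → true.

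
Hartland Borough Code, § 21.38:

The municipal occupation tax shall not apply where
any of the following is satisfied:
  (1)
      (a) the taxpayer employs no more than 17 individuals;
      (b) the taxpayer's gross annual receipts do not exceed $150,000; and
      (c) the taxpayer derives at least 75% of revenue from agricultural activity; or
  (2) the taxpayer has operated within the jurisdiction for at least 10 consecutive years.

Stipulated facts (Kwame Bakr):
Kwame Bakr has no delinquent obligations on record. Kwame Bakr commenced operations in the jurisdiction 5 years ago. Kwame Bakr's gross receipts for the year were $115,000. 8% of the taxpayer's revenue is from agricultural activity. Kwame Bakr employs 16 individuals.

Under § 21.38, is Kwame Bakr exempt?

(a) ≤ 17 employees — holds.
(b) receipts ≤ $150,000 — satisfied.
(c) ≥75% agricultural — fails.
(1) = T AND T AND F = false.
(2) ≥ 10 yrs in jurisdiction — fails.
So Overall is not satisfied (F OR F).

No — not exempt.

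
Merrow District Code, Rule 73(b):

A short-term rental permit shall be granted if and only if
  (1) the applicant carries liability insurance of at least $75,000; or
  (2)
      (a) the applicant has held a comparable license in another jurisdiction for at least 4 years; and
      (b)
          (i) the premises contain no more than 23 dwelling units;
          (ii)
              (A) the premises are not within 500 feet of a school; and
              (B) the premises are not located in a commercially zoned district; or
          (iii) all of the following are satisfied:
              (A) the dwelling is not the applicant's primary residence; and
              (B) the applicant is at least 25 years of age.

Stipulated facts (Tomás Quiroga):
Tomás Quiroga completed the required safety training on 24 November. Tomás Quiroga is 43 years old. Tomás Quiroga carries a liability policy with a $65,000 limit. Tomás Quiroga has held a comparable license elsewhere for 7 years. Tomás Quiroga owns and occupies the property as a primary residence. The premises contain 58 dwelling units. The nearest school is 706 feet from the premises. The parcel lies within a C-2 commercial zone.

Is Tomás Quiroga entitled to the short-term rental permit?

No — denied.

(1) insurance ≥ $75,000 — not satisfied.
(a) prior license ≥ 4 yr — holds.
(i) ≤ 23 units — fails.
(A) ≥500 ft from school — holds.
(B) not (commercially zoned) — fails.
(ii): T AND F → false.
(A) not (primary residence) — not met.
(B) age ≥ 25 — met.
(iii) = F AND T = false.
(b): F OR F OR F → false.
(2): T AND F → false.
Overall = F OR F = false.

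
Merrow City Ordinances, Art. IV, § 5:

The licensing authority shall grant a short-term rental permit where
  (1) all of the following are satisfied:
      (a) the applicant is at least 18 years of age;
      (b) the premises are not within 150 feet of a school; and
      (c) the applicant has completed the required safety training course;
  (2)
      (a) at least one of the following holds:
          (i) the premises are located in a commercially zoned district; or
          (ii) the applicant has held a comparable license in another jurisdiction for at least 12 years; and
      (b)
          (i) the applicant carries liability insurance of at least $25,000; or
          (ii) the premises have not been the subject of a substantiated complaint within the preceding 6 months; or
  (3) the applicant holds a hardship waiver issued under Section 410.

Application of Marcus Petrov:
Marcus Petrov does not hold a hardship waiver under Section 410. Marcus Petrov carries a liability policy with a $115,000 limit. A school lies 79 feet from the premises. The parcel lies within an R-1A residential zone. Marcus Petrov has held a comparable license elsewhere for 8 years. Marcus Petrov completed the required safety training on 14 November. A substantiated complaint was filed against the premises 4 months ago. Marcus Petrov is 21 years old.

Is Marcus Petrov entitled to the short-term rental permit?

No — denied.

(a) age ≥ 18 — holds.
(b) ≥150 ft from school — not satisfied.
(c) safety training — satisfied.
(1) = T AND F AND T = false.
(i) commercially zoned — not satisfied.
(ii) prior license ≥ 12 yr — not met.
(a) = F OR F = false.
(i) insurance ≥ $25,000 — holds.
(ii) no complaint in 6 mo. — fails.
(b): T OR F → true.
So (2) is not satisfied (F AND T).
(3) hardship waiver — fails.
So Overall is not satisfied (F OR F OR F).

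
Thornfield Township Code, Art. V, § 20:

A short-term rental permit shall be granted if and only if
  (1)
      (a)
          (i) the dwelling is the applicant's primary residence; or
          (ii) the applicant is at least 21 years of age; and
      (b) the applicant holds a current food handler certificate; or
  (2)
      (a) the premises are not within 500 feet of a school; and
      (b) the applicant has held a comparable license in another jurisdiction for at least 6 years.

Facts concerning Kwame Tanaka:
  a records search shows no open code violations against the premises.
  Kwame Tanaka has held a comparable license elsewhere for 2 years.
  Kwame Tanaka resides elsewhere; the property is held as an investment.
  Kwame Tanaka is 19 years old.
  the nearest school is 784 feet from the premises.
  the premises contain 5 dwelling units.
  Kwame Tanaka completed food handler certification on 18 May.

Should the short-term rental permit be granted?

No — denied.

(i) primary residence — fails.
(ii) age ≥ 21 — not met.
(a) = F OR F = false.
(b) food handler cert. — satisfied.
(1) = F AND T = false.
(a) ≥500 ft from school — met.
(b) prior license ≥ 6 yr — not satisfied.
So (2) is not satisfied (T AND F).
So Overall is not satisfied (F OR F).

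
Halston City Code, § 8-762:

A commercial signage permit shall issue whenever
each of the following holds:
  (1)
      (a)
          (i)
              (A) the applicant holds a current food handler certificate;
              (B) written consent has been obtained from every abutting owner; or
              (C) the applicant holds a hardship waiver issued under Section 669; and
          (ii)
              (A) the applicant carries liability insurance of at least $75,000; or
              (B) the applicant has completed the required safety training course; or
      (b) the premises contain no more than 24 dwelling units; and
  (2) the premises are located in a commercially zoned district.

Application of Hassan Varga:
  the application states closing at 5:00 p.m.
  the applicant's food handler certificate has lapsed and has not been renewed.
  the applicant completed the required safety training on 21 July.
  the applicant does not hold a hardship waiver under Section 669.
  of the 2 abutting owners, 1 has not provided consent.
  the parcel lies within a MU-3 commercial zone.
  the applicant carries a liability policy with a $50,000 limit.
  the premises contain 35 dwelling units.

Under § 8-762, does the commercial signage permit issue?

(A) food handler cert. — fails.
(B) all abutters consent — not satisfied.
(C) hardship waiver — fails.
(i): F OR F OR F → false.
(A) insurance ≥ $75,000 — fails.
(B) safety training — met.
(ii): F OR T → true.
So (a) is not satisfied (F AND T).
(b) ≤ 24 units — not satisfied.
So (1) is not satisfied (F OR F).
(2) commercially zoned — satisfied.
So Overall is not satisfied (F AND T).

No — denied.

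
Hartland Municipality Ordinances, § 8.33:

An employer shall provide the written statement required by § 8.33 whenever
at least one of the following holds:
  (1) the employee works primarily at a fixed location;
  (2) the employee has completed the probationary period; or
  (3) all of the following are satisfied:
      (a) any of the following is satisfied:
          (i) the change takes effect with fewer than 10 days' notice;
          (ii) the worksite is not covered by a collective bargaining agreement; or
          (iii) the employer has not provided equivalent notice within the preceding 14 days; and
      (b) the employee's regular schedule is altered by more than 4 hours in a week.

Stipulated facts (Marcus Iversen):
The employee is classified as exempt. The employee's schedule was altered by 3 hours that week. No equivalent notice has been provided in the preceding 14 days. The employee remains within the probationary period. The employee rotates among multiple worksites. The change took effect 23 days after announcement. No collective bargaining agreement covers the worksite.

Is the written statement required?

No — not required.

(1) fixed location — fails.
(2) past probation — fails.
(i) < 10 days' notice — fails.
(ii) no CBA — holds.
(iii) no recent notice — satisfied.
So (a) is satisfied (F OR T OR T).
(b) schedule shift > 4h — not satisfied.
(3): T AND F → false.
Overall = F OR F OR F = false.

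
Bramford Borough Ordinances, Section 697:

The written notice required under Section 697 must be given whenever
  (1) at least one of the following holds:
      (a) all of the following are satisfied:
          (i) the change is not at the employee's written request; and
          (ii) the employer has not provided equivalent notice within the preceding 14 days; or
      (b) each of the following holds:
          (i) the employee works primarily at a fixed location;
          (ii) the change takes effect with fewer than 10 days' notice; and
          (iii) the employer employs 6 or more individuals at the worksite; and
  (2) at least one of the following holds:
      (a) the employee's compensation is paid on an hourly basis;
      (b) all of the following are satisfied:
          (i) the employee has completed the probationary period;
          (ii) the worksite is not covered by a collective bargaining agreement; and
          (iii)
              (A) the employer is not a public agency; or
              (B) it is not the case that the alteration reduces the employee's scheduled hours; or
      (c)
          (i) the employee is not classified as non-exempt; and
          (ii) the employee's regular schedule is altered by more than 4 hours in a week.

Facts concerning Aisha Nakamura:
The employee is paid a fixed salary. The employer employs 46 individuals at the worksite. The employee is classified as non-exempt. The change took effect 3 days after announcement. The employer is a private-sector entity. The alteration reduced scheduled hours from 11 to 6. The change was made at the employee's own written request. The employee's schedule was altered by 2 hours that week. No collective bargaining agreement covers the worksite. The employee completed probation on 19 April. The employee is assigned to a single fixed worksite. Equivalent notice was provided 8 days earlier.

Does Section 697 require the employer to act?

Yes — required.

(i) not employee-requested — not satisfied.
(ii) no recent notice — fails.
(a): F AND F → false.
(i) fixed location — satisfied.
(ii) < 10 days' notice — met.
(iii) ≥ 6 at site — satisfied.
(b) = T AND T AND T = true.
(1) = F OR T = true.
(a) hourly-paid — fails.
(i) past probation — holds.
(ii) no CBA — met.
(A) not (public agency) — met.
(B) not (hours reduced) — not satisfied.
(iii) = T OR F = true.
(b) = T AND T AND T = true.
(i) not (non-exempt) — not met.
(ii) schedule shift > 4h — not met.
So (c) is not satisfied (F AND F).
So (2) is satisfied (F OR T OR F).
So Overall is satisfied (T AND T).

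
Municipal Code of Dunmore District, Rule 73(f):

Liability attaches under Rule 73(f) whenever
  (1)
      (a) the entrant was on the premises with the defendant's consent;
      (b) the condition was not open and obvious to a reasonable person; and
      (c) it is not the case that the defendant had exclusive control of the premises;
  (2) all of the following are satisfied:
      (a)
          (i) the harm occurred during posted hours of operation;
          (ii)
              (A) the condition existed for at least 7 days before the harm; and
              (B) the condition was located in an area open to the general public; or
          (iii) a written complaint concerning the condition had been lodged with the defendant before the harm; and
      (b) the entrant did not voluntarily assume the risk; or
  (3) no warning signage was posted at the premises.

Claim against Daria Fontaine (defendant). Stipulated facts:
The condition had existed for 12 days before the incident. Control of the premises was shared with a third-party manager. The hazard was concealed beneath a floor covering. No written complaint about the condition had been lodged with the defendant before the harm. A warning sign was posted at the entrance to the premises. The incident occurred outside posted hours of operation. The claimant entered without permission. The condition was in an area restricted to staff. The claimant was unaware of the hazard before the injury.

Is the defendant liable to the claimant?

(a) consent to enter — fails.
(b) not open/obvious — holds.
(c) not (exclusive control) — holds.
So (1) is not satisfied (F AND T AND T).
(i) during posted hours — fails.
(A) condition ≥7 days old — met.
(B) public area — not satisfied.
(ii) = T AND F = false.
(iii) complaint lodged — fails.
(a) = F OR F OR F = false.
(b) no assumed risk — holds.
So (2) is not satisfied (F AND T).
(3) no signage posted — not satisfied.
Overall: F OR F OR F → false.

No — not liable.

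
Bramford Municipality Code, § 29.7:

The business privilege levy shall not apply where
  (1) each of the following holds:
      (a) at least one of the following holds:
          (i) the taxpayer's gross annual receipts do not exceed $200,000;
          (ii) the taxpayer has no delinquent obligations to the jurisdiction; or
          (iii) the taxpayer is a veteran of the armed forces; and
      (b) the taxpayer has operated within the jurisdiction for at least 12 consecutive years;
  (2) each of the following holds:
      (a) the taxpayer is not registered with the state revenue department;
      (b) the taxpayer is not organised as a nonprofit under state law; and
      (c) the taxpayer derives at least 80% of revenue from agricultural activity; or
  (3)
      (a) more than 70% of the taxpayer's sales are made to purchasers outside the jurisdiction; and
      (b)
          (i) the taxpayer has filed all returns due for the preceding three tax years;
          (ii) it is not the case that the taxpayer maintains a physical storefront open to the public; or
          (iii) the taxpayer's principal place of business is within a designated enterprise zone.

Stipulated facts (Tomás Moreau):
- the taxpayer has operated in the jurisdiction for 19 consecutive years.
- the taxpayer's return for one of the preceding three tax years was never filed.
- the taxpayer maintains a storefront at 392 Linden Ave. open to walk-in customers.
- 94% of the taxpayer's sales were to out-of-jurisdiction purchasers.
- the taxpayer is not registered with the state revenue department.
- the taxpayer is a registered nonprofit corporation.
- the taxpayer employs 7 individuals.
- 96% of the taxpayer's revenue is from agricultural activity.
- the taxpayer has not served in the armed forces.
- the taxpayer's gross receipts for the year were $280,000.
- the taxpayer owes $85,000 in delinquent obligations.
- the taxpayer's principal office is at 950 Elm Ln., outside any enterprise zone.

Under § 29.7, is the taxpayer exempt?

No — not exempt.

(i) receipts ≤ $200,000 — fails.
(ii) no delinquency — not satisfied.
(iii) veteran — not met.
So (a) is not satisfied (F OR F OR F).
(b) ≥ 12 yrs in jurisdiction — holds.
(1): F AND T → false.
(a) not (state-registered) — met.
(b) not (nonprofit) — not satisfied.
(c) ≥80% agricultural — satisfied.
So (2) is not satisfied (T AND F AND T).
(a) >70% out-of-jur. sales — holds.
(i) returns current — not met.
(ii) not (has storefront) — fails.
(iii) in enterprise zone — fails.
(b) = F OR F OR F = false.
So (3) is not satisfied (T AND F).
So Overall is not satisfied (F OR F OR F).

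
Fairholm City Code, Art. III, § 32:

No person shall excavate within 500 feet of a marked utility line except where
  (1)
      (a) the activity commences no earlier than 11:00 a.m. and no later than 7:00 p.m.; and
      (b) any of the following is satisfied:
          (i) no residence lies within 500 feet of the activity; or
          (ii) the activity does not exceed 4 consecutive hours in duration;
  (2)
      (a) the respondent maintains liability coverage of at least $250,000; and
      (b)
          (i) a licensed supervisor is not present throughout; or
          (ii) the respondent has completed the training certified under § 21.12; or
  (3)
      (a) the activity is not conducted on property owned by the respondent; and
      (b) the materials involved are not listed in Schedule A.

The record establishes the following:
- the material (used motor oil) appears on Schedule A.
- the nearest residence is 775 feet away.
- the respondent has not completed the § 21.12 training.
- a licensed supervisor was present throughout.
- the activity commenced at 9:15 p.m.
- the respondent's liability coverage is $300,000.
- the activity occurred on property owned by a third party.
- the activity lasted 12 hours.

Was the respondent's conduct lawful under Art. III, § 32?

(a) start within hours — not met.
(i) no residence in 500 ft — holds.
(ii) ≤ 4 hrs duration — fails.
(b): T OR F → true.
(1): F AND T → false.
(a) coverage ≥ $250,000 — met.
(i) not (supervisor present) — fails.
(ii) training certified — fails.
(b) = F OR F = false.
So (2) is not satisfied (T AND F).
(a) not (own property) — satisfied.
(b) not (Schedule A material) — fails.
So (3) is not satisfied (T AND F).
Overall: F OR F OR F → false.

No — unlawful.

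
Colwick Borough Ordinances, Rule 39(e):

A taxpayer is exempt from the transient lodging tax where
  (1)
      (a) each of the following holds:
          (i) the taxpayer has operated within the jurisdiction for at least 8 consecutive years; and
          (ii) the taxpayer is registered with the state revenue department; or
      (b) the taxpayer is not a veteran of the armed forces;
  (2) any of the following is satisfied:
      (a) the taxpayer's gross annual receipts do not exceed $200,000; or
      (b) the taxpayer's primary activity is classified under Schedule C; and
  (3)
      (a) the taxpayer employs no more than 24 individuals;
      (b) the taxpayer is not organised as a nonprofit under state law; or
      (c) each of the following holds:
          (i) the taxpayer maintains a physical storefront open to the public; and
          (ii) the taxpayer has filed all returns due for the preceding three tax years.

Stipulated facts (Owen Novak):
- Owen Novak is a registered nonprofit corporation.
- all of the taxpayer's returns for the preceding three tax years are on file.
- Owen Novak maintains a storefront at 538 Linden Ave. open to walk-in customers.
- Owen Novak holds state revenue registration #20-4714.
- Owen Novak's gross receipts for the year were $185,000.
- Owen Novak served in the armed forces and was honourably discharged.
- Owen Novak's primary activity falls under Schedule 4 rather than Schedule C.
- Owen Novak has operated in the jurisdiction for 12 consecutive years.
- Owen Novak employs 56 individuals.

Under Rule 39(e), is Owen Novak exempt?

(i) ≥ 8 yrs in jurisdiction — satisfied.
(ii) state-registered — satisfied.
So (a) is satisfied (T AND T).
(b) not (veteran) — not satisfied.
(1) = T OR F = true.
(a) receipts ≤ $200,000 — met.
(b) Schedule C activity — fails.
So (2) is satisfied (T OR F).
(a) ≤ 24 employees — fails.
(b) not (nonprofit) — not met.
(i) has storefront — satisfied.
(ii) returns current — holds.
(c) = T AND T = true.
(3): F OR F OR T → true.
So Overall is satisfied (T AND T AND T).

Yes — exempt.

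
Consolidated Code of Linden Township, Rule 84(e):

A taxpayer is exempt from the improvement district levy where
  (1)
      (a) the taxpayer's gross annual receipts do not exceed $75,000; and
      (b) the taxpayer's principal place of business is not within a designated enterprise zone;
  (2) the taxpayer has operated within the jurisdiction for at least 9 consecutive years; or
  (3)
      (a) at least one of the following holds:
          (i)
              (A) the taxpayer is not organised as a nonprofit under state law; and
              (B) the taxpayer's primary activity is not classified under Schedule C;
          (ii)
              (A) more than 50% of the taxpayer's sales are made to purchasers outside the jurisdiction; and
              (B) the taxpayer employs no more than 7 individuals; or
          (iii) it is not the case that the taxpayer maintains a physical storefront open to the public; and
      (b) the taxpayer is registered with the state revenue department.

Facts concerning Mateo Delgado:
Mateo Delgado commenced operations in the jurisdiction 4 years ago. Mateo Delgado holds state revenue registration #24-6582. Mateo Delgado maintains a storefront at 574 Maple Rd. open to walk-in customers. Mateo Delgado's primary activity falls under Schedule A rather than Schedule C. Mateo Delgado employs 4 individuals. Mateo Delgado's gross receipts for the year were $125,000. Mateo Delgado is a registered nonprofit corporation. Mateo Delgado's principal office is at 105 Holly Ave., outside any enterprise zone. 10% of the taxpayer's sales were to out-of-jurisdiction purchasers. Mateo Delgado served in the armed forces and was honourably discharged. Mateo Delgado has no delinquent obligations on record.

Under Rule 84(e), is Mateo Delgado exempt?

(a) receipts ≤ $75,000 — fails.
(b) not (in enterprise zone) — met.
(1) = F AND T = false.
(2) ≥ 9 yrs in jurisdiction — not satisfied.
(A) not (nonprofit) — fails.
(B) not (Schedule C activity) — satisfied.
(i): F AND T → false.
(A) >50% out-of-jur. sales — fails.
(B) ≤ 7 employees — holds.
(ii): F AND T → false.
(iii) not (has storefront) — not satisfied.
(a) = F OR F OR F = false.
(b) state-registered — satisfied.
(3): F AND T → false.
Overall = F OR F OR F = false.

No — not exempt.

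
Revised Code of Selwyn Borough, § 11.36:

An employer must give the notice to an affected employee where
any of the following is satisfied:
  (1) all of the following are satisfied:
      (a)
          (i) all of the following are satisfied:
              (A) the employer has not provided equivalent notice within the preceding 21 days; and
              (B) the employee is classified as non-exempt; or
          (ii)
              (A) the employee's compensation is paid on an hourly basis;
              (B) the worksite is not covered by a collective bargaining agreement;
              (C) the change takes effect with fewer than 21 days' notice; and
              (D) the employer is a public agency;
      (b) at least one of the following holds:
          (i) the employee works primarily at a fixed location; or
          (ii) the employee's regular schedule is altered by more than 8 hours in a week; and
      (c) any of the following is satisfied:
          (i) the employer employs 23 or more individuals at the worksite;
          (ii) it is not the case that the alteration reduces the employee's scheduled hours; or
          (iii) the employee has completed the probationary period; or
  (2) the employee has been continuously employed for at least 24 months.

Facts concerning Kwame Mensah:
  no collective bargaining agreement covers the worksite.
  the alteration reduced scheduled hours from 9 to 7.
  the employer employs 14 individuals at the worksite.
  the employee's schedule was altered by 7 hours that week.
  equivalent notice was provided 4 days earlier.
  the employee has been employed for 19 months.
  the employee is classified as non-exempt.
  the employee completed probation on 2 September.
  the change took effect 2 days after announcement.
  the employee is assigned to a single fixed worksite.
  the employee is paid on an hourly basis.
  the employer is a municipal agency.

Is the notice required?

Yes — required.

(A) no recent notice — fails.
(B) non-exempt — holds.
(i) = F AND T = false.
(A) hourly-paid — met.
(B) no CBA — met.
(C) < 21 days' notice — met.
(D) public agency — met.
(ii) = T AND T AND T AND T = true.
So (a) is satisfied (F OR T).
(i) fixed location — met.
(ii) schedule shift > 8h — not satisfied.
(b): T OR F → true.
(i) ≥ 23 at site — not satisfied.
(ii) not (hours reduced) — not satisfied.
(iii) past probation — satisfied.
(c): F OR F OR T → true.
(1) = T AND T AND T = true.
(2) tenure ≥ 24 mo. — not satisfied.
Overall: T OR F → true.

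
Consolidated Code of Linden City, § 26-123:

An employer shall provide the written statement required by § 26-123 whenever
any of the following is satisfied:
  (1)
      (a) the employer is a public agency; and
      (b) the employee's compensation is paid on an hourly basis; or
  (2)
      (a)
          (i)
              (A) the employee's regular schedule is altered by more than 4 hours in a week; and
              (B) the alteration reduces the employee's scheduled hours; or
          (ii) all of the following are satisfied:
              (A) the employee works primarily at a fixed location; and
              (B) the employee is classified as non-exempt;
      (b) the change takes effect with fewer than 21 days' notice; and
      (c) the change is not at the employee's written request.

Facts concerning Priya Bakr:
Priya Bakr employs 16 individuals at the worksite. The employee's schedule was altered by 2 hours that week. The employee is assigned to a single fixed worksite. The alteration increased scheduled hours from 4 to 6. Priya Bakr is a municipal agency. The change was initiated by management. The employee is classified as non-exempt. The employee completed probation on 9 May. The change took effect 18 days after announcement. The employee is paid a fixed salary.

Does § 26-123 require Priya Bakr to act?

(a) public agency — met.
(b) hourly-paid — fails.
(1): T AND F → false.
(A) schedule shift > 4h — fails.
(B) hours reduced — fails.
(i): F AND F → false.
(A) fixed location — met.
(B) non-exempt — met.
(ii) = T AND T = true.
So (a) is satisfied (F OR T).
(b) < 21 days' notice — met.
(c) not employee-requested — satisfied.
(2) = T AND T AND T = true.
Overall = F OR T = true.

Yes — required.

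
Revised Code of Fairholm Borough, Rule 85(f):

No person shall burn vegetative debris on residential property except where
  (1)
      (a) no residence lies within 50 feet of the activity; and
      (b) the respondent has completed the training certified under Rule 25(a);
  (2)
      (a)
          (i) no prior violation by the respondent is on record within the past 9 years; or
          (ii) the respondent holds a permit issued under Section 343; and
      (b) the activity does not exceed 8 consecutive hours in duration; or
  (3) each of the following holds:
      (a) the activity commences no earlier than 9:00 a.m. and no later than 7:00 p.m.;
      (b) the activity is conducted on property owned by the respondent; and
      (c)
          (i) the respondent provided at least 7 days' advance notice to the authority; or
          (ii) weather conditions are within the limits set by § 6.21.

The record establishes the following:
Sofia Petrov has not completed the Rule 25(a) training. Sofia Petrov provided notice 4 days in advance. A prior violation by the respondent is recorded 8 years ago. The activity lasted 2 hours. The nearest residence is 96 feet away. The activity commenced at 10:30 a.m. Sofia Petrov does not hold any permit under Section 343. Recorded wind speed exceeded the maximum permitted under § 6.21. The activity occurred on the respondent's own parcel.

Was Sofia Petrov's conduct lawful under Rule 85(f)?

No — unlawful.

(a) no residence in 50 ft — holds.
(b) training certified — not satisfied.
So (1) is not satisfied (T AND F).
(i) no prior violation — not met.
(ii) holds permit — fails.
(a) = F OR F = false.
(b) ≤ 8 hrs duration — satisfied.
So (2) is not satisfied (F AND T).
(a) start within hours — holds.
(b) own property — holds.
(i) ≥7 days' notice — not satisfied.
(ii) weather ok — not satisfied.
So (c) is not satisfied (F OR F).
So (3) is not satisfied (T AND T AND F).
So Overall is not satisfied (F OR F OR F).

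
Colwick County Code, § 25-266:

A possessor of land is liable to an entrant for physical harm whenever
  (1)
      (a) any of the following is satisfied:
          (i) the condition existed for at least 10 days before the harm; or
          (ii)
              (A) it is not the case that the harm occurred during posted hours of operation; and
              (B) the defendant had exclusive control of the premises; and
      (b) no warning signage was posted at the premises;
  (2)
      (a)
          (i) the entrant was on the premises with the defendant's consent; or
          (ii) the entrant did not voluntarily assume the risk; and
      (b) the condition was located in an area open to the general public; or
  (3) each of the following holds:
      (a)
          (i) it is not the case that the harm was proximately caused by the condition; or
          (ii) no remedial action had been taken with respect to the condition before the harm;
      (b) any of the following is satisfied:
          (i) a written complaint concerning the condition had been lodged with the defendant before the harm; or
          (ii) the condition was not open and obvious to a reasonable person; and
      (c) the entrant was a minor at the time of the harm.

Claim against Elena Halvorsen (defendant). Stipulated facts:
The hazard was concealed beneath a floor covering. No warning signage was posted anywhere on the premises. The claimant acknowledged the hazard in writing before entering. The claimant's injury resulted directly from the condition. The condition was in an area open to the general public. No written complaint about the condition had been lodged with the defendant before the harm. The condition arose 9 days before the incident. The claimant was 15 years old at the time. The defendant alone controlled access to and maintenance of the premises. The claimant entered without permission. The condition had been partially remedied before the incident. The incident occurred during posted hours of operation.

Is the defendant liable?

No — not liable.

(i) condition ≥10 days old — fails.
(A) not (during posted hours) — fails.
(B) exclusive control — holds.
(ii) = F AND T = false.
So (a) is not satisfied (F OR F).
(b) no signage posted — met.
So (1) is not satisfied (F AND T).
(i) consent to enter — not satisfied.
(ii) no assumed risk — not met.
So (a) is not satisfied (F OR F).
(b) public area — satisfied.
(2): F AND T → false.
(i) not (proximate cause) — not met.
(ii) no remedial action — not met.
(a) = F OR F = false.
(i) complaint lodged — not satisfied.
(ii) not open/obvious — satisfied.
So (b) is satisfied (F OR T).
(c) entrant a minor — satisfied.
So (3) is not satisfied (F AND T AND T).
Overall: F OR F OR F → false.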